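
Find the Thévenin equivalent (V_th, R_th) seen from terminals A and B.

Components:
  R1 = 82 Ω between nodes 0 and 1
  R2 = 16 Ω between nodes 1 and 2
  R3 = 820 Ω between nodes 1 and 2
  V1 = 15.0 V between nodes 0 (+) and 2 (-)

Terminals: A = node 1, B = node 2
Step 1 — V_th is the open-circuit voltage V_A - V_B (nothing connected across the terminals).
Nodal analysis, taking node 2 as the 0 V reference.
Source V1 fixes V_0 = 15 V.
KCL at each unknown node (sum of currents leaving = 0; resistances in Ω):
  Node 1: (V_1 - 15)/82 + (V_1 - 0)/16 + (V_1 - 0)/820 = 0
Collecting terms: 0.07591 × V_1 = 0.1829  =>  V_1 = 2.41 V
V_th = V_1 - V_2 = 2.41 - 0 = 2.41 V
Step 2 — R_th: zero the source — replace V1 by a short circuit (node 2 merges into node 0) — and find the resistance seen between A (node 1) and B (node 0).
Reduce the network between node 1 (A) and node 0 (B) by series/parallel combination:
  Rp1 = R1 ‖ R2 ‖ R3 (parallel, all between nodes 0 and 1) = 1/(1/82 + 1/16 + 1/820) = 13.17 Ω
R_th = 13.17 Ω

Final answer: V_th = 2.41 V, R_th = 13.17 Ω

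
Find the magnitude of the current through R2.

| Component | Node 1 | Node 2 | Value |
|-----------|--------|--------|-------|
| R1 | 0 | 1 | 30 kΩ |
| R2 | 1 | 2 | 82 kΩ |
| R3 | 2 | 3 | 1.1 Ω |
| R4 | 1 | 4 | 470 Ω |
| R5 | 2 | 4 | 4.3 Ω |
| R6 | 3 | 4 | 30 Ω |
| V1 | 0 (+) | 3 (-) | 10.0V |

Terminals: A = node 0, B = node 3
Nodal analysis, taking node 3 as the 0 V reference.
Source V1 fixes V_0 = 10 V.
KCL at each unknown node (sum of currents leaving = 0; resistances in Ω):
  Node 1: (V_1 - 10)/30000 + (V_1 - V_2)/82000 + (V_1 - V_4)/470 = 0
  Node 2: (V_2 - V_1)/82000 + (V_2 - 0)/1.1 + (V_2 - V_4)/4.3 = 0
  Node 4: (V_4 - V_1)/470 + (V_4 - V_2)/4.3 + (V_4 - 0)/30 = 0
Collecting terms (coefficients in siemens):
  0.002173·V_1 - 0.0000122·V_2 - 0.002128·V_4 = 0.0003333
  1.142·V_2 - 0.0000122·V_1 - 0.2326·V_4 = 0
  0.268·V_4 - 0.002128·V_1 - 0.2326·V_2 = 0
Solving these 3 simultaneous equations (Gaussian elimination) gives:
  V_1 = 0.1548 V, V_2 = 0.0003062 V, V_4 = 0.001495 V
I_R2 = (V_1 - V_2)/R2 = (0.1548 - 0.0003062)/82000 = 0.000001885 A
|I_R2| = 0.000001885 A

Final answer: |I_R2| = 1.885e-06 A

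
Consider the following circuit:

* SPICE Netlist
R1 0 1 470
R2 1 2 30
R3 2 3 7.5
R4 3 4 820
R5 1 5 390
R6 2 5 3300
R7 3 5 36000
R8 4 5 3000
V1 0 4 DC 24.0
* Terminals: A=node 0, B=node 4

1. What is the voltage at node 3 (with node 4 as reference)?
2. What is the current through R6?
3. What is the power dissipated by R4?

Nodal analysis, taking node 4 as the 0 V reference.
Source V1 fixes V_0 = 24 V.
KCL at each unknown node (sum of currents leaving = 0; resistances in Ω):
  Node 1: (V_1 - 24)/470 + (V_1 - V_2)/30 + (V_1 - V_5)/390 = 0
  Node 2: (V_2 - V_1)/30 + (V_2 - V_3)/7.5 + (V_2 - V_5)/3300 = 0
  Node 3: (V_3 - V_2)/7.5 + (V_3 - 0)/820 + (V_3 - V_5)/36000 = 0
  Node 5: (V_5 - V_1)/390 + (V_5 - V_2)/3300 + (V_5 - V_3)/36000 + (V_5 - 0)/3000 = 0
Collecting terms (coefficients in siemens):
  0.03803·V_1 - 0.03333·V_2 - 0.002564·V_5 = 0.05106
  0.167·V_2 - 0.03333·V_1 - 0.1333·V_3 - 0.000303·V_5 = 0
  0.1346·V_3 - 0.1333·V_2 - 0.00002778·V_5 = 0
  0.003228·V_5 - 0.002564·V_1 - 0.000303·V_2 - 0.00002778·V_3 = 0
Solving these 4 simultaneous equations (Gaussian elimination) gives:
  V_1 = 14.22 V, V_2 = 13.71 V, V_3 = 13.59 V, V_5 = 12.7 V
Part 1:
  Read off the nodal solution: V_3 = 13.59 V
Part 2:
  I_R6 = (V_2 - V_5)/R6 = (13.71 - 12.7)/3300 = 0.0003074 A
  Magnitude: I_R6 = 0.0003074 A
Part 3:
  I_R4 = (V_3 - V_4)/R4 = (13.59 - 0)/820 = 0.01657 A
  P_R4 = I_R4² × R4 = (0.01657)² × 820 = 0.2252 W

Final answers:
1. V_3 = 13.59 V
2. I_R6 = 0.0003074 A
3. P_R4 = 0.2252 W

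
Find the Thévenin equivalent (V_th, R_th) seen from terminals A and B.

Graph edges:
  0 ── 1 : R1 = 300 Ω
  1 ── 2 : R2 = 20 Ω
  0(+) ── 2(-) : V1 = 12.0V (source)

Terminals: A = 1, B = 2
Step 1 — V_th is the open-circuit voltage V_A - V_B (nothing connected across the terminals).
Nodal analysis, taking node 2 as the 0 V reference.
Source V1 fixes V_0 = 12 V.
KCL at each unknown node (sum of currents leaving = 0; resistances in Ω):
  Node 1: (V_1 - 12)/300 + (V_1 - 0)/20 = 0
Collecting terms: 0.05333 × V_1 = 0.04  =>  V_1 = 0.75 V
V_th = V_1 - V_2 = 0.75 - 0 = 0.75 V
Step 2 — R_th: zero the source — replace V1 by a short circuit (node 2 merges into node 0) — and find the resistance seen between A (node 1) and B (node 0).
Reduce the network between node 1 (A) and node 0 (B) by series/parallel combination:
  Rp1 = R1 ‖ R2 (parallel, both between nodes 0 and 1) = 1/(1/300 + 1/20) = 18.75 Ω
R_th = 18.75 Ω

Final answer: V_th = 0.75 V, R_th = 18.75 Ω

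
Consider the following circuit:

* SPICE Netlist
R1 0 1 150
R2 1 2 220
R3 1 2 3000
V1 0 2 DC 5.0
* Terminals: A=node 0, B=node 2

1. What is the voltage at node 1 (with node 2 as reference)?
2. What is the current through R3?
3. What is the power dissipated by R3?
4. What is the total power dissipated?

Nodal analysis, taking node 2 as the 0 V reference.
Source V1 fixes V_0 = 5 V.
KCL at each unknown node (sum of currents leaving = 0; resistances in Ω):
  Node 1: (V_1 - 5)/150 + (V_1 - 0)/220 + (V_1 - 0)/3000 = 0
Collecting terms: 0.01155 × V_1 = 0.03333  =>  V_1 = 2.887 V
Part 1:
  Read off the nodal solution: V_1 = 2.887 V
Part 2:
  I_R3 = (V_1 - V_2)/R3 = (2.887 - 0)/3000 = 0.0009624 A
  Magnitude: I_R3 = 0.0009624 A
Part 3:
  I_R3 = (V_1 - V_2)/R3 = (2.887 - 0)/3000 = 0.0009624 A
  P_R3 = I_R3² × R3 = (0.0009624)² × 3000 = 0.002779 W
Part 4:
  Power in each resistor, P = (ΔV)²/R:
    P_R1 = (5 - 2.887)²/150 = 0.02976 W
    P_R2 = (2.887 - 0)²/220 = 0.03789 W
    P_R3 = (2.887 - 0)²/3000 = 0.002779 W
  P_total = P_R1 + P_R2 + P_R3 = 0.07043 W

Final answers:
1. V_1 = 2.887 V
2. I_R3 = 0.0009624 A
3. P_R3 = 0.002779 W
4. P_total = 0.07043 W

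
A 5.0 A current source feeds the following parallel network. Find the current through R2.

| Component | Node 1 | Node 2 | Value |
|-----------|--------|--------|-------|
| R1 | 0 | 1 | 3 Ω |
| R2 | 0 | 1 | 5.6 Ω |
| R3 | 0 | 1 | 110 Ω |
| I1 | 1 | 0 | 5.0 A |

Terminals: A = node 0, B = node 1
All resistors sit directly between nodes 0 and 1, so they are in parallel and share one voltage V; the full source current 5 A splits among them.
1/R_par = 1/3 + 1/5.6 + 1/110 = 0.521 S  =>  R_par = 1.919 Ω
V = I × R_par = 5 × 1.919 = 9.597 V
I_R2 = V/R2 = 9.597/5.6 = 1.714 A

Final answer: 1.714 A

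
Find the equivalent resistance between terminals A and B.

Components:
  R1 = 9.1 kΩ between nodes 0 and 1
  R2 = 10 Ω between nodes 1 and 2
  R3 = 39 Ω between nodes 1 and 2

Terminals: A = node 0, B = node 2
Reduce the network between node 0 (A) and node 2 (B) by series/parallel combination:
  Rp1 = R2 ‖ R3 (parallel, both between nodes 1 and 2) = 1/(1/10 + 1/39) = 7.959 Ω
  Rs1 = R1 + Rp1 (series, joined only at node 1) = 9100 + 7.959 = 9108 Ω
R_eq = 9.108 kΩ

Final answer: 9.108 kΩ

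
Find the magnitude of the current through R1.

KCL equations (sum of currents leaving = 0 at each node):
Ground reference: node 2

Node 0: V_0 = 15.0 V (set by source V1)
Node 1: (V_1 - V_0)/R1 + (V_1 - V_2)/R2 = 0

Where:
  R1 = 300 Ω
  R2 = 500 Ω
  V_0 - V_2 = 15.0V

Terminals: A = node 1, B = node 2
Nodal analysis, taking node 2 as the 0 V reference.
Source V1 fixes V_0 = 15 V.
KCL at each unknown node (sum of currents leaving = 0; resistances in Ω):
  Node 1: (V_1 - 15)/300 + (V_1 - 0)/500 = 0
Collecting terms: 0.005333 × V_1 = 0.05  =>  V_1 = 9.375 V
I_R1 = (V_0 - V_1)/R1 = (15 - 9.375)/300 = 0.01875 A
|I_R1| = 0.01875 A

Final answer: |I_R1| = 0.01875 A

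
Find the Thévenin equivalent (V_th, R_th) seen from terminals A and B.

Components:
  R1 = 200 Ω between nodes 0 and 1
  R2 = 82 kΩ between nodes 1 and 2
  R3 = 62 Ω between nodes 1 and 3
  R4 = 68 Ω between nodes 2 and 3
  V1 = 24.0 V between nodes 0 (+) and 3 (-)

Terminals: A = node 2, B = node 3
Step 1 — V_th is the open-circuit voltage V_A - V_B (nothing connected across the terminals).
Nodal analysis, taking node 3 as the 0 V reference.
Source V1 fixes V_0 = 24 V.
KCL at each unknown node (sum of currents leaving = 0; resistances in Ω):
  Node 1: (V_1 - 24)/200 + (V_1 - V_2)/82000 + (V_1 - 0)/62 = 0
  Node 2: (V_2 - V_1)/82000 + (V_2 - 0)/68 = 0
Collecting terms (coefficients in siemens):
  0.02114·V_1 - 0.0000122·V_2 = 0.12
  0.01472·V_2 - 0.0000122·V_1 = 0
Determinant D = (0.02114)(0.01472) - (-0.0000122)(-0.0000122) = 0.0003112
V_1 = [(0.12)(0.01472) - (-0.0000122)(0)]/D = 5.676 V
V_2 = [(0.02114)(0) - (0.12)(-0.0000122)]/D = 0.004703 V
V_th = V_2 - V_3 = 0.004703 - 0 = 0.004703 V
Step 2 — R_th: zero the source — replace V1 by a short circuit (node 3 merges into node 0) — and find the resistance seen between A (node 2) and B (node 0).
Reduce the network between node 2 (A) and node 0 (B) by series/parallel combination:
  Rp1 = R1 ‖ R3 (parallel, both between nodes 0 and 1) = 1/(1/200 + 1/62) = 47.33 Ω
  Rs1 = R2 + Rp1 (series, joined only at node 1) = 82000 + 47.33 = 82050 Ω
  Rp2 = R4 ‖ Rs1 (parallel, both between nodes 0 and 2) = 1/(1/68 + 1/82050) = 67.94 Ω
R_th = 67.94 Ω

Final answer: V_th = 0.004703 V, R_th = 67.94 Ω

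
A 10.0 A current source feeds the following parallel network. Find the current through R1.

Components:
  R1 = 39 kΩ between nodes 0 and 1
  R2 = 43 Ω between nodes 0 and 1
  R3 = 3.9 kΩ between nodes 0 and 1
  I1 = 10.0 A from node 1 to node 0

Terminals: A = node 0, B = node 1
All resistors sit directly between nodes 0 and 1, so they are in parallel and share one voltage V; the full source current 10 A splits among them.
1/R_par = 1/39000 + 1/43 + 1/3900 = 0.02354 S  =>  R_par = 42.48 Ω
V = I × R_par = 10 × 42.48 = 424.8 V
I_R1 = V/R1 = 424.8/39000 = 0.01089 A

Final answer: 0.01089 A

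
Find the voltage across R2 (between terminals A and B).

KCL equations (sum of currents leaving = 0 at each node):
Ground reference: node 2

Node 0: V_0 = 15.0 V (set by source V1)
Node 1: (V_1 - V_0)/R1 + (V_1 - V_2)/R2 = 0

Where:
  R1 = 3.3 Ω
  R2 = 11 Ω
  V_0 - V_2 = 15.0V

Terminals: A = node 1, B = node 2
R1 and R2 are in series across V1 (node 0 → node 1 → node 2), and the output A–B is taken across R2, so this is a voltage divider.
Series current: I = V1/(R1 + R2) = 15/(3.3 + 11) = 15/14.3 = 1.049 A
V_R2 = I × R2 = V1 × R2/(R1 + R2) = 15 × 11/14.3 = 11.54 V

Final answer: 11.54 V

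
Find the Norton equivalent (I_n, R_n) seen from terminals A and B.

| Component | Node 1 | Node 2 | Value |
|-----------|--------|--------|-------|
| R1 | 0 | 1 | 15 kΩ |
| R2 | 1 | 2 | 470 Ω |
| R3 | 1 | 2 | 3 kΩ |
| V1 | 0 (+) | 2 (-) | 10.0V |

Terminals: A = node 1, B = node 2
Find the Thévenin equivalent first; then I_n = V_th/R_th and R_n = R_th.
Step 1 — V_th is the open-circuit voltage V_A - V_B (nothing connected across the terminals).
Nodal analysis, taking node 2 as the 0 V reference.
Source V1 fixes V_0 = 10 V.
KCL at each unknown node (sum of currents leaving = 0; resistances in Ω):
  Node 1: (V_1 - 10)/15000 + (V_1 - 0)/470 + (V_1 - 0)/3000 = 0
Collecting terms: 0.002528 × V_1 = 0.0006667  =>  V_1 = 0.2637 V
V_th = V_1 - V_2 = 0.2637 - 0 = 0.2637 V
Step 2 — R_th: zero the source — replace V1 by a short circuit (node 2 merges into node 0) — and find the resistance seen between A (node 1) and B (node 0).
Reduce the network between node 1 (A) and node 0 (B) by series/parallel combination:
  Rp1 = R1 ‖ R2 ‖ R3 (parallel, all between nodes 0 and 1) = 1/(1/15000 + 1/470 + 1/3000) = 395.6 Ω
R_th = 395.6 Ω
I_n = V_th/R_th = 0.2637/395.6 = 0.0006667 A, and R_n = R_th = 395.6 Ω

Final answer: I_n = 0.0006667 A, R_n = 395.6 Ω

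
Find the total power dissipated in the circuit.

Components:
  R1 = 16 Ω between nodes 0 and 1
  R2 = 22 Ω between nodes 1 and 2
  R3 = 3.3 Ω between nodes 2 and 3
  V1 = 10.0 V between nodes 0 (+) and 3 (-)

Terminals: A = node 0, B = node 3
Nodal analysis, taking node 3 as the 0 V reference.
Source V1 fixes V_0 = 10 V.
KCL at each unknown node (sum of currents leaving = 0; resistances in Ω):
  Node 1: (V_1 - 10)/16 + (V_1 - V_2)/22 = 0
  Node 2: (V_2 - V_1)/22 + (V_2 - 0)/3.3 = 0
Collecting terms (coefficients in siemens):
  0.108·V_1 - 0.04545·V_2 = 0.625
  0.3485·V_2 - 0.04545·V_1 = 0
Determinant D = (0.108)(0.3485) - (-0.04545)(-0.04545) = 0.03555
V_1 = [(0.625)(0.3485) - (-0.04545)(0)]/D = 6.126 V
V_2 = [(0.108)(0) - (0.625)(-0.04545)]/D = 0.799 V
Power in each resistor, P = (ΔV)²/R:
  P_R1 = (10 - 6.126)²/16 = 0.938 W
  P_R2 = (6.126 - 0.799)²/22 = 1.29 W
  P_R3 = (0.799 - 0)²/3.3 = 0.1935 W
P_total = P_R1 + P_R2 + P_R3 = 2.421 W

Final answer: 2.421 W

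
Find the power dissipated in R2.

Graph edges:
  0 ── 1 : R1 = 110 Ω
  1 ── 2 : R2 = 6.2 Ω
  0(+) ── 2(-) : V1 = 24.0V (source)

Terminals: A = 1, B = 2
Nodal analysis, taking node 2 as the 0 V reference.
Source V1 fixes V_0 = 24 V.
KCL at each unknown node (sum of currents leaving = 0; resistances in Ω):
  Node 1: (V_1 - 24)/110 + (V_1 - 0)/6.2 = 0
Collecting terms: 0.1704 × V_1 = 0.2182  =>  V_1 = 1.281 V
I_R2 = (V_1 - V_2)/R2 = (1.281 - 0)/6.2 = 0.2065 A
P_R2 = I_R2² × R2 = (0.2065)² × 6.2 = 0.2645 W

Final answer: 0.2645 W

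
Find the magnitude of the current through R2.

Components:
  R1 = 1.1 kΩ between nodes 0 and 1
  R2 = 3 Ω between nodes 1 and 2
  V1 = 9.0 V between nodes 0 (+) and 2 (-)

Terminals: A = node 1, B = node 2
Nodal analysis, taking node 2 as the 0 V reference.
Source V1 fixes V_0 = 9 V.
KCL at each unknown node (sum of currents leaving = 0; resistances in Ω):
  Node 1: (V_1 - 9)/1100 + (V_1 - 0)/3 = 0
Collecting terms: 0.3342 × V_1 = 0.008182  =>  V_1 = 0.02448 V
I_R2 = (V_1 - V_2)/R2 = (0.02448 - 0)/3 = 0.00816 A
|I_R2| = 0.00816 A

Final answer: |I_R2| = 0.00816 A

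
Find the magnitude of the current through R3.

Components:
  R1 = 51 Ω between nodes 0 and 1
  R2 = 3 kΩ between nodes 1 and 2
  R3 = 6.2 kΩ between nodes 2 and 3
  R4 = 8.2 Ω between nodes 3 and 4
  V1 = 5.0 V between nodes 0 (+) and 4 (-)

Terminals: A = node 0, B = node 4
Nodal analysis, taking node 4 as the 0 V reference.
Source V1 fixes V_0 = 5 V.
KCL at each unknown node (sum of currents leaving = 0; resistances in Ω):
  Node 1: (V_1 - 5)/51 + (V_1 - V_2)/3000 = 0
  Node 2: (V_2 - V_1)/3000 + (V_2 - V_3)/6200 = 0
  Node 3: (V_3 - V_2)/6200 + (V_3 - 0)/8.2 = 0
Collecting terms (coefficients in siemens):
  0.01994·V_1 - 0.0003333·V_2 = 0.09804
  0.0004946·V_2 - 0.0003333·V_1 - 0.0001613·V_3 = 0
  0.1221·V_3 - 0.0001613·V_2 = 0
Solving these 3 simultaneous equations (Gaussian elimination) gives:
  V_1 = 4.972 V, V_2 = 3.352 V, V_3 = 0.004428 V
I_R3 = (V_2 - V_3)/R3 = (3.352 - 0.004428)/6200 = 0.00054 A
|I_R3| = 0.00054 A

Final answer: |I_R3| = 0.00054 A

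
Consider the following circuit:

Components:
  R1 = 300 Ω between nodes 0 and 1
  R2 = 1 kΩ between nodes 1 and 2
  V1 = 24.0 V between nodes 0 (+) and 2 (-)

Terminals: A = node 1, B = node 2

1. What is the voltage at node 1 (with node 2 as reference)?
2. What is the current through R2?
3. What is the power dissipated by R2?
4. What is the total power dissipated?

Nodal analysis, taking node 2 as the 0 V reference.
Source V1 fixes V_0 = 24 V.
KCL at each unknown node (sum of currents leaving = 0; resistances in Ω):
  Node 1: (V_1 - 24)/300 + (V_1 - 0)/1000 = 0
Collecting terms: 0.004333 × V_1 = 0.08  =>  V_1 = 18.46 V
Part 1:
  Read off the nodal solution: V_1 = 18.46 V
Part 2:
  I_R2 = (V_1 - V_2)/R2 = (18.46 - 0)/1000 = 0.01846 A
  Magnitude: I_R2 = 0.01846 A
Part 3:
  I_R2 = (V_1 - V_2)/R2 = (18.46 - 0)/1000 = 0.01846 A
  P_R2 = I_R2² × R2 = (0.01846)² × 1000 = 0.3408 W
Part 4:
  Power in each resistor, P = (ΔV)²/R:
    P_R1 = (24 - 18.46)²/300 = 0.1022 W
    P_R2 = (18.46 - 0)²/1000 = 0.3408 W
  P_total = P_R1 + P_R2 = 0.4431 W

Final answers:
1. V_1 = 18.46 V
2. I_R2 = 0.01846 A
3. P_R2 = 0.3408 W
4. P_total = 0.4431 W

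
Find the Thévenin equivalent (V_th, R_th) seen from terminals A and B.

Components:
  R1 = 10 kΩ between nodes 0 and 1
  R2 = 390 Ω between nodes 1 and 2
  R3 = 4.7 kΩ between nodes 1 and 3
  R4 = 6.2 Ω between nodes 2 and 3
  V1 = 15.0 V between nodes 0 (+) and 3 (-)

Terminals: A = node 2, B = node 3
Step 1 — V_th is the open-circuit voltage V_A - V_B (nothing connected across the terminals).
Nodal analysis, taking node 3 as the 0 V reference.
Source V1 fixes V_0 = 15 V.
KCL at each unknown node (sum of currents leaving = 0; resistances in Ω):
  Node 1: (V_1 - 15)/10000 + (V_1 - V_2)/390 + (V_1 - 0)/4700 = 0
  Node 2: (V_2 - V_1)/390 + (V_2 - 0)/6.2 = 0
Collecting terms (coefficients in siemens):
  0.002877·V_1 - 0.002564·V_2 = 0.0015
  0.1639·V_2 - 0.002564·V_1 = 0
Determinant D = (0.002877)(0.1639) - (-0.002564)(-0.002564) = 0.0004648
V_1 = [(0.0015)(0.1639) - (-0.002564)(0)]/D = 0.5288 V
V_2 = [(0.002877)(0) - (0.0015)(-0.002564)]/D = 0.008275 V
V_th = V_2 - V_3 = 0.008275 - 0 = 0.008275 V
Step 2 — R_th: zero the source — replace V1 by a short circuit (node 3 merges into node 0) — and find the resistance seen between A (node 2) and B (node 0).
Reduce the network between node 2 (A) and node 0 (B) by series/parallel combination:
  Rp1 = R1 ‖ R3 (parallel, both between nodes 0 and 1) = 1/(1/10000 + 1/4700) = 3197 Ω
  Rs1 = R2 + Rp1 (series, joined only at node 1) = 390 + 3197 = 3587 Ω
  Rp2 = R4 ‖ Rs1 (parallel, both between nodes 0 and 2) = 1/(1/6.2 + 1/3587) = 6.189 Ω
R_th = 6.189 Ω

Final answer: V_th = 0.008275 V, R_th = 6.189 Ω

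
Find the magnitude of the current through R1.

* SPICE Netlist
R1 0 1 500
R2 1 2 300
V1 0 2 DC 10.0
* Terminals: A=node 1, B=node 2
Nodal analysis, taking node 2 as the 0 V reference.
Source V1 fixes V_0 = 10 V.
KCL at each unknown node (sum of currents leaving = 0; resistances in Ω):
  Node 1: (V_1 - 10)/500 + (V_1 - 0)/300 = 0
Collecting terms: 0.005333 × V_1 = 0.02  =>  V_1 = 3.75 V
I_R1 = (V_0 - V_1)/R1 = (10 - 3.75)/500 = 0.0125 A
|I_R1| = 0.0125 A

Final answer: |I_R1| = 0.0125 A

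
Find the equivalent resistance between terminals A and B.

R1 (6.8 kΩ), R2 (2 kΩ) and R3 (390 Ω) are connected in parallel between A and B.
Reduce the network between node 0 (A) and node 1 (B) by series/parallel combination:
  Rp1 = R1 ‖ R2 ‖ R3 (parallel, all between nodes 0 and 1) = 1/(1/6800 + 1/2000 + 1/390) = 311.4 Ω
R_eq = 311.4 Ω

Final answer: 311.4 Ω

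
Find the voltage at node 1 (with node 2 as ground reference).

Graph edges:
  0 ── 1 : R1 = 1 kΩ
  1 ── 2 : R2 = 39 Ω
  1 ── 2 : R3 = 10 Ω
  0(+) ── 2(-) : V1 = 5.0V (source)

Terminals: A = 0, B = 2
Nodal analysis, taking node 2 as the 0 V reference.
Source V1 fixes V_0 = 5 V.
KCL at each unknown node (sum of currents leaving = 0; resistances in Ω):
  Node 1: (V_1 - 5)/1000 + (V_1 - 0)/39 + (V_1 - 0)/10 = 0
Collecting terms: 0.1266 × V_1 = 0.005  =>  V_1 = 0.03948 V
The requested potential is V_1 = 0.03948 V.

Final answer: V_1 = 0.03948 V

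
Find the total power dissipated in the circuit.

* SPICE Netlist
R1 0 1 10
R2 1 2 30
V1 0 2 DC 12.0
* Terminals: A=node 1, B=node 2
Nodal analysis, taking node 2 as the 0 V reference.
Source V1 fixes V_0 = 12 V.
KCL at each unknown node (sum of currents leaving = 0; resistances in Ω):
  Node 1: (V_1 - 12)/10 + (V_1 - 0)/30 = 0
Collecting terms: 0.1333 × V_1 = 1.2  =>  V_1 = 9 V
Power in each resistor, P = (ΔV)²/R:
  P_R1 = (12 - 9)²/10 = 0.9 W
  P_R2 = (9 - 0)²/30 = 2.7 W
P_total = P_R1 + P_R2 = 3.6 W

Final answer: 3.6 W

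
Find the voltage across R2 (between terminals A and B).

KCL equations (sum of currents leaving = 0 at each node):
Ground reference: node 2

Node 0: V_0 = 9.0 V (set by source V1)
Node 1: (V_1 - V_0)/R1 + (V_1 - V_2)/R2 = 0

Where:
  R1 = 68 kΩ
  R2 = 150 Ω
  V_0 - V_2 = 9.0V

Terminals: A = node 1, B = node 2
R1 and R2 are in series across V1 (node 0 → node 1 → node 2), and the output A–B is taken across R2, so this is a voltage divider.
Series current: I = V1/(R1 + R2) = 9/(68000 + 150) = 9/68150 = 0.0001321 A
V_R2 = I × R2 = V1 × R2/(R1 + R2) = 9 × 150/68150 = 0.01981 V

Final answer: 0.01981 V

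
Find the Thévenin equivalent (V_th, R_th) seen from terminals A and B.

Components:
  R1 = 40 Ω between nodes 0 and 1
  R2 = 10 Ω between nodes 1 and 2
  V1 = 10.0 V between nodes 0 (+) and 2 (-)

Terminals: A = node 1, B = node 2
Step 1 — V_th is the open-circuit voltage V_A - V_B (nothing connected across the terminals).
Nodal analysis, taking node 2 as the 0 V reference.
Source V1 fixes V_0 = 10 V.
KCL at each unknown node (sum of currents leaving = 0; resistances in Ω):
  Node 1: (V_1 - 10)/40 + (V_1 - 0)/10 = 0
Collecting terms: 0.125 × V_1 = 0.25  =>  V_1 = 2 V
V_th = V_1 - V_2 = 2 - 0 = 2 V
Step 2 — R_th: zero the source — replace V1 by a short circuit (node 2 merges into node 0) — and find the resistance seen between A (node 1) and B (node 0).
Reduce the network between node 1 (A) and node 0 (B) by series/parallel combination:
  Rp1 = R1 ‖ R2 (parallel, both between nodes 0 and 1) = 1/(1/40 + 1/10) = 8 Ω
R_th = 8 Ω

Final answer: V_th = 2 V, R_th = 8 Ω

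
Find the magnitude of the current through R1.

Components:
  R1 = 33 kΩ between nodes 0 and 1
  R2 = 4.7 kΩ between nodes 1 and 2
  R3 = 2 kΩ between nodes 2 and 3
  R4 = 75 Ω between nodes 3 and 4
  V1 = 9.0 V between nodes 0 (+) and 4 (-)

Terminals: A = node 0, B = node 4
Nodal analysis, taking node 4 as the 0 V reference.
Source V1 fixes V_0 = 9 V.
KCL at each unknown node (sum of currents leaving = 0; resistances in Ω):
  Node 1: (V_1 - 9)/33000 + (V_1 - V_2)/4700 = 0
  Node 2: (V_2 - V_1)/4700 + (V_2 - V_3)/2000 = 0
  Node 3: (V_3 - V_2)/2000 + (V_3 - 0)/75 = 0
Collecting terms (coefficients in siemens):
  0.0002431·V_1 - 0.0002128·V_2 = 0.0002727
  0.0007128·V_2 - 0.0002128·V_1 - 0.0005·V_3 = 0
  0.01383·V_3 - 0.0005·V_2 = 0
Solving these 3 simultaneous equations (Gaussian elimination) gives:
  V_1 = 1.533 V, V_2 = 0.4695 V, V_3 = 0.01697 V
I_R1 = (V_0 - V_1)/R1 = (9 - 1.533)/33000 = 0.0002263 A
|I_R1| = 0.0002263 A

Final answer: |I_R1| = 0.0002263 A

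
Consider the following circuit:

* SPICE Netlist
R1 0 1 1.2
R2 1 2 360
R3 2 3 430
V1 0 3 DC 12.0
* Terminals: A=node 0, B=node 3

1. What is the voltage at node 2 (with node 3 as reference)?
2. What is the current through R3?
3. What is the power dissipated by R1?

Nodal analysis, taking node 3 as the 0 V reference.
Source V1 fixes V_0 = 12 V.
KCL at each unknown node (sum of currents leaving = 0; resistances in Ω):
  Node 1: (V_1 - 12)/1.2 + (V_1 - V_2)/360 = 0
  Node 2: (V_2 - V_1)/360 + (V_2 - 0)/430 = 0
Collecting terms (coefficients in siemens):
  0.8361·V_1 - 0.002778·V_2 = 10
  0.005103·V_2 - 0.002778·V_1 = 0
Determinant D = (0.8361)(0.005103) - (-0.002778)(-0.002778) = 0.004259
V_1 = [(10)(0.005103) - (-0.002778)(0)]/D = 11.98 V
V_2 = [(0.8361)(0) - (10)(-0.002778)]/D = 6.522 V
Part 1:
  Read off the nodal solution: V_2 = 6.522 V
Part 2:
  I_R3 = (V_2 - V_3)/R3 = (6.522 - 0)/430 = 0.01517 A
  Magnitude: I_R3 = 0.01517 A
Part 3:
  I_R1 = (V_0 - V_1)/R1 = (12 - 11.98)/1.2 = 0.01517 A
  P_R1 = I_R1² × R1 = (0.01517)² × 1.2 = 0.000276 W

Final answers:
1. V_2 = 6.522 V
2. I_R3 = 0.01517 A
3. P_R1 = 0.000276 W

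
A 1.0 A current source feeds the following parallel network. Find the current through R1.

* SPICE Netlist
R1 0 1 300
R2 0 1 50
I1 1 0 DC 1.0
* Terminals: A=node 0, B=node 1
All resistors sit directly between nodes 0 and 1, so they are in parallel and share one voltage V; the full source current 1 A splits among them.
1/R_par = 1/300 + 1/50 = 0.02333 S  =>  R_par = 42.86 Ω
V = I × R_par = 1 × 42.86 = 42.86 V
I_R1 = V/R1 = 42.86/300 = 0.1429 A

Final answer: 0.1429 A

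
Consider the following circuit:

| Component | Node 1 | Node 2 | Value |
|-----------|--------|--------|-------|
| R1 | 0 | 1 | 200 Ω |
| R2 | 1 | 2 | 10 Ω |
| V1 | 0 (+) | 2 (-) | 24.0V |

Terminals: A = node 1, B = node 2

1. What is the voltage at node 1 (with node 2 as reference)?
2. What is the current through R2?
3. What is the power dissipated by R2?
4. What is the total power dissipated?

Nodal analysis, taking node 2 as the 0 V reference.
Source V1 fixes V_0 = 24 V.
KCL at each unknown node (sum of currents leaving = 0; resistances in Ω):
  Node 1: (V_1 - 24)/200 + (V_1 - 0)/10 = 0
Collecting terms: 0.105 × V_1 = 0.12  =>  V_1 = 1.143 V
Part 1:
  Read off the nodal solution: V_1 = 1.143 V
Part 2:
  I_R2 = (V_1 - V_2)/R2 = (1.143 - 0)/10 = 0.1143 A
  Magnitude: I_R2 = 0.1143 A
Part 3:
  I_R2 = (V_1 - V_2)/R2 = (1.143 - 0)/10 = 0.1143 A
  P_R2 = I_R2² × R2 = (0.1143)² × 10 = 0.1306 W
Part 4:
  Power in each resistor, P = (ΔV)²/R:
    P_R1 = (24 - 1.143)²/200 = 2.612 W
    P_R2 = (1.143 - 0)²/10 = 0.1306 W
  P_total = P_R1 + P_R2 = 2.743 W

Final answers:
1. V_1 = 1.143 V
2. I_R2 = 0.1143 A
3. P_R2 = 0.1306 W
4. P_total = 2.743 W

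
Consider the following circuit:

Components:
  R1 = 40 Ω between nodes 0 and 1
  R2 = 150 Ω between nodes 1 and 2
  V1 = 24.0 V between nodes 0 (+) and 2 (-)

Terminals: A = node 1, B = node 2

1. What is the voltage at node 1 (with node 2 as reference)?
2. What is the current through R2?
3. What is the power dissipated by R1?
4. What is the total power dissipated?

Nodal analysis, taking node 2 as the 0 V reference.
Source V1 fixes V_0 = 24 V.
KCL at each unknown node (sum of currents leaving = 0; resistances in Ω):
  Node 1: (V_1 - 24)/40 + (V_1 - 0)/150 = 0
Collecting terms: 0.03167 × V_1 = 0.6  =>  V_1 = 18.95 V
Part 1:
  Read off the nodal solution: V_1 = 18.95 V
Part 2:
  I_R2 = (V_1 - V_2)/R2 = (18.95 - 0)/150 = 0.1263 A
  Magnitude: I_R2 = 0.1263 A
Part 3:
  I_R1 = (V_0 - V_1)/R1 = (24 - 18.95)/40 = 0.1263 A
  P_R1 = I_R1² × R1 = (0.1263)² × 40 = 0.6382 W
Part 4:
  Power in each resistor, P = (ΔV)²/R:
    P_R1 = (24 - 18.95)²/40 = 0.6382 W
    P_R2 = (18.95 - 0)²/150 = 2.393 W
  P_total = P_R1 + P_R2 = 3.032 W

Final answers:
1. V_1 = 18.95 V
2. I_R2 = 0.1263 A
3. P_R1 = 0.6382 W
4. P_total = 3.032 W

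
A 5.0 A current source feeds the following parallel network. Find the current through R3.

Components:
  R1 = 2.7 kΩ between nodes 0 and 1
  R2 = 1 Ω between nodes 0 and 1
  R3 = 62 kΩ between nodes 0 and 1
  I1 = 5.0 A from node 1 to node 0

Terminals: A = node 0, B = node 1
All resistors sit directly between nodes 0 and 1, so they are in parallel and share one voltage V; the full source current 5 A splits among them.
1/R_par = 1/2700 + 1/1 + 1/62000 = 1 S  =>  R_par = 0.9996 Ω
V = I × R_par = 5 × 0.9996 = 4.998 V
I_R3 = V/R3 = 4.998/62000 = 0.00008061 A

Final answer: 8.061e-05 A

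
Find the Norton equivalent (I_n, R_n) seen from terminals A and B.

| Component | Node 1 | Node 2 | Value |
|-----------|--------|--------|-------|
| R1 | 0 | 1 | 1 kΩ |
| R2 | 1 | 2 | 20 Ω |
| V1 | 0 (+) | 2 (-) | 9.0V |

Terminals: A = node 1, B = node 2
Find the Thévenin equivalent first; then I_n = V_th/R_th and R_n = R_th.
Step 1 — V_th is the open-circuit voltage V_A - V_B (nothing connected across the terminals).
Nodal analysis, taking node 2 as the 0 V reference.
Source V1 fixes V_0 = 9 V.
KCL at each unknown node (sum of currents leaving = 0; resistances in Ω):
  Node 1: (V_1 - 9)/1000 + (V_1 - 0)/20 = 0
Collecting terms: 0.051 × V_1 = 0.009  =>  V_1 = 0.1765 V
V_th = V_1 - V_2 = 0.1765 - 0 = 0.1765 V
Step 2 — R_th: zero the source — replace V1 by a short circuit (node 2 merges into node 0) — and find the resistance seen between A (node 1) and B (node 0).
Reduce the network between node 1 (A) and node 0 (B) by series/parallel combination:
  Rp1 = R1 ‖ R2 (parallel, both between nodes 0 and 1) = 1/(1/1000 + 1/20) = 19.61 Ω
R_th = 19.61 Ω
I_n = V_th/R_th = 0.1765/19.61 = 0.009 A, and R_n = R_th = 19.61 Ω

Final answer: I_n = 0.009 A, R_n = 19.61 Ω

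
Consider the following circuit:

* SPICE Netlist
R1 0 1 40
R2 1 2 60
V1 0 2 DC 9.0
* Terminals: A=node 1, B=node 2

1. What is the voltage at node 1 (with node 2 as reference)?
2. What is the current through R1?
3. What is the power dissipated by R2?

Nodal analysis, taking node 2 as the 0 V reference.
Source V1 fixes V_0 = 9 V.
KCL at each unknown node (sum of currents leaving = 0; resistances in Ω):
  Node 1: (V_1 - 9)/40 + (V_1 - 0)/60 = 0
Collecting terms: 0.04167 × V_1 = 0.225  =>  V_1 = 5.4 V
Part 1:
  Read off the nodal solution: V_1 = 5.4 V
Part 2:
  I_R1 = (V_0 - V_1)/R1 = (9 - 5.4)/40 = 0.09 A
  Magnitude: I_R1 = 0.09 A
Part 3:
  I_R2 = (V_1 - V_2)/R2 = (5.4 - 0)/60 = 0.09 A
  P_R2 = I_R2² × R2 = (0.09)² × 60 = 0.486 W

Final answers:
1. V_1 = 5.4 V
2. I_R1 = 0.09 A
3. P_R2 = 0.486 W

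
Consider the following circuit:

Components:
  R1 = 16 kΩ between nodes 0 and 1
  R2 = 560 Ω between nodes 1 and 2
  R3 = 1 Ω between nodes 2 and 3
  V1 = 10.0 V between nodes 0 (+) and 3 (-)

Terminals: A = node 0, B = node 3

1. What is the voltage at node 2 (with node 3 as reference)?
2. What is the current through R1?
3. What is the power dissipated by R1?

Nodal analysis, taking node 3 as the 0 V reference.
Source V1 fixes V_0 = 10 V.
KCL at each unknown node (sum of currents leaving = 0; resistances in Ω):
  Node 1: (V_1 - 10)/16000 + (V_1 - V_2)/560 = 0
  Node 2: (V_2 - V_1)/560 + (V_2 - 0)/1 = 0
Collecting terms (coefficients in siemens):
  0.001848·V_1 - 0.001786·V_2 = 0.000625
  1.002·V_2 - 0.001786·V_1 = 0
Determinant D = (0.001848)(1.002) - (-0.001786)(-0.001786) = 0.001848
V_1 = [(0.000625)(1.002) - (-0.001786)(0)]/D = 0.3387 V
V_2 = [(0.001848)(0) - (0.000625)(-0.001786)]/D = 0.0006038 V
Part 1:
  Read off the nodal solution: V_2 = 0.0006038 V
Part 2:
  I_R1 = (V_0 - V_1)/R1 = (10 - 0.3387)/16000 = 0.0006038 A
  Magnitude: I_R1 = 0.0006038 A
Part 3:
  I_R1 = (V_0 - V_1)/R1 = (10 - 0.3387)/16000 = 0.0006038 A
  P_R1 = I_R1² × R1 = (0.0006038)² × 16000 = 0.005834 W

Final answers:
1. V_2 = 0.0006038 V
2. I_R1 = 0.0006038 A
3. P_R1 = 0.005834 W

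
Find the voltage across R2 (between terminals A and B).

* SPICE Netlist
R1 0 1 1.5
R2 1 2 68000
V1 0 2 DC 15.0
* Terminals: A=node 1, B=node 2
R1 and R2 are in series across V1 (node 0 → node 1 → node 2), and the output A–B is taken across R2, so this is a voltage divider.
Series current: I = V1/(R1 + R2) = 15/(1.5 + 68000) = 15/68000 = 0.0002206 A
V_R2 = I × R2 = V1 × R2/(R1 + R2) = 15 × 68000/68000 = 15 V

Final answer: 15 V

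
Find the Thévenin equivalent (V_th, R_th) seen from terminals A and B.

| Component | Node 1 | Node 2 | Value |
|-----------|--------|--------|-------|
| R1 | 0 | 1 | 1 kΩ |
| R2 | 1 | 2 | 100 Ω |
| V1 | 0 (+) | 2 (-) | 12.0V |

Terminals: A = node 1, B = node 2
Step 1 — V_th is the open-circuit voltage V_A - V_B (nothing connected across the terminals).
Nodal analysis, taking node 2 as the 0 V reference.
Source V1 fixes V_0 = 12 V.
KCL at each unknown node (sum of currents leaving = 0; resistances in Ω):
  Node 1: (V_1 - 12)/1000 + (V_1 - 0)/100 = 0
Collecting terms: 0.011 × V_1 = 0.012  =>  V_1 = 1.091 V
V_th = V_1 - V_2 = 1.091 - 0 = 1.091 V
Step 2 — R_th: zero the source — replace V1 by a short circuit (node 2 merges into node 0) — and find the resistance seen between A (node 1) and B (node 0).
Reduce the network between node 1 (A) and node 0 (B) by series/parallel combination:
  Rp1 = R1 ‖ R2 (parallel, both between nodes 0 and 1) = 1/(1/1000 + 1/100) = 90.91 Ω
R_th = 90.91 Ω

Final answer: V_th = 1.091 V, R_th = 90.91 Ω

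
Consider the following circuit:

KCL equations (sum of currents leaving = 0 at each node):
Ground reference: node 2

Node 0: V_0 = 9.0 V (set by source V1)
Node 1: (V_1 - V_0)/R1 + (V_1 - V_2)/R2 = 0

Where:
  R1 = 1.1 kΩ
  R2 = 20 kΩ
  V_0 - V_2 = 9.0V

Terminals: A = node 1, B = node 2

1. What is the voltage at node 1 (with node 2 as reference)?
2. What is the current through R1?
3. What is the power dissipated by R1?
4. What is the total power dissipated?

Nodal analysis, taking node 2 as the 0 V reference.
Source V1 fixes V_0 = 9 V.
KCL at each unknown node (sum of currents leaving = 0; resistances in Ω):
  Node 1: (V_1 - 9)/1100 + (V_1 - 0)/20000 = 0
Collecting terms: 0.0009591 × V_1 = 0.008182  =>  V_1 = 8.531 V
Part 1:
  Read off the nodal solution: V_1 = 8.531 V
Part 2:
  I_R1 = (V_0 - V_1)/R1 = (9 - 8.531)/1100 = 0.0004265 A
  Magnitude: I_R1 = 0.0004265 A
Part 3:
  I_R1 = (V_0 - V_1)/R1 = (9 - 8.531)/1100 = 0.0004265 A
  P_R1 = I_R1² × R1 = (0.0004265)² × 1100 = 0.0002001 W
Part 4:
  Power in each resistor, P = (ΔV)²/R:
    P_R1 = (9 - 8.531)²/1100 = 0.0002001 W
    P_R2 = (8.531 - 0)²/20000 = 0.003639 W
  P_total = P_R1 + P_R2 = 0.003839 W

Final answers:
1. V_1 = 8.531 V
2. I_R1 = 0.0004265 A
3. P_R1 = 0.0002001 W
4. P_total = 0.003839 W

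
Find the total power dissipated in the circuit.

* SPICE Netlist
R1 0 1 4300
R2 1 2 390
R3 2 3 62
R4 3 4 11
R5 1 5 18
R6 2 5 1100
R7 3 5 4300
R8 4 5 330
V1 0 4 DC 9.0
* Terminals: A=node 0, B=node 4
Nodal analysis, taking node 4 as the 0 V reference.
Source V1 fixes V_0 = 9 V.
KCL at each unknown node (sum of currents leaving = 0; resistances in Ω):
  Node 1: (V_1 - 9)/4300 + (V_1 - V_2)/390 + (V_1 - V_5)/18 = 0
  Node 2: (V_2 - V_1)/390 + (V_2 - V_3)/62 + (V_2 - V_5)/1100 = 0
  Node 3: (V_3 - V_2)/62 + (V_3 - 0)/11 + (V_3 - V_5)/4300 = 0
  Node 5: (V_5 - V_1)/18 + (V_5 - V_2)/1100 + (V_5 - V_3)/4300 + (V_5 - 0)/330 = 0
Collecting terms (coefficients in siemens):
  0.05835·V_1 - 0.002564·V_2 - 0.05556·V_5 = 0.002093
  0.0196·V_2 - 0.002564·V_1 - 0.01613·V_3 - 0.0009091·V_5 = 0
  0.1073·V_3 - 0.01613·V_2 - 0.0002326·V_5 = 0
  0.05973·V_5 - 0.05556·V_1 - 0.0009091·V_2 - 0.0002326·V_3 = 0
Solving these 4 simultaneous equations (Gaussian elimination) gives:
  V_1 = 0.3496 V, V_2 = 0.07013 V, V_3 = 0.01125 V, V_5 = 0.3263 V
Power in each resistor, P = (ΔV)²/R:
  P_R1 = (9 - 0.3496)²/4300 = 0.0174 W
  P_R2 = (0.3496 - 0.07013)²/390 = 0.0002003 W
  P_R3 = (0.07013 - 0.01125)²/62 = 0.00005591 W
  P_R4 = (0.01125 - 0)²/11 = 0.00001151 W
  P_R5 = (0.3496 - 0.3263)²/18 = 0.00003019 W
  P_R6 = (0.07013 - 0.3263)²/1100 = 0.00005967 W
  P_R7 = (0.01125 - 0.3263)²/4300 = 0.00002309 W
  P_R8 = (0 - 0.3263)²/330 = 0.0003227 W
P_total = P_R1 + P_R2 + P_R3 + P_R4 + P_R5 + P_R6 + P_R7 + P_R8 = 0.01811 W

Final answer: 0.01811 W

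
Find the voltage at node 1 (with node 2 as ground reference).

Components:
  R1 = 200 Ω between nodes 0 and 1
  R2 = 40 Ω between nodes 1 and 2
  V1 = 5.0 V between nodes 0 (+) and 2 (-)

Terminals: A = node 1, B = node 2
Nodal analysis, taking node 2 as the 0 V reference.
Source V1 fixes V_0 = 5 V.
KCL at each unknown node (sum of currents leaving = 0; resistances in Ω):
  Node 1: (V_1 - 5)/200 + (V_1 - 0)/40 = 0
Collecting terms: 0.03 × V_1 = 0.025  =>  V_1 = 0.8333 V
The requested potential is V_1 = 0.8333 V.

Final answer: V_1 = 0.8333 V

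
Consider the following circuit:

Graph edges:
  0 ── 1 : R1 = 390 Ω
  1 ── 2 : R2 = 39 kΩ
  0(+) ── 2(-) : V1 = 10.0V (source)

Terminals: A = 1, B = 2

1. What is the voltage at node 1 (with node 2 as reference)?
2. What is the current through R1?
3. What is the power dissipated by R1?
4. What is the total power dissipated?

Nodal analysis, taking node 2 as the 0 V reference.
Source V1 fixes V_0 = 10 V.
KCL at each unknown node (sum of currents leaving = 0; resistances in Ω):
  Node 1: (V_1 - 10)/390 + (V_1 - 0)/39000 = 0
Collecting terms: 0.00259 × V_1 = 0.02564  =>  V_1 = 9.901 V
Part 1:
  Read off the nodal solution: V_1 = 9.901 V
Part 2:
  I_R1 = (V_0 - V_1)/R1 = (10 - 9.901)/390 = 0.0002539 A
  Magnitude: I_R1 = 0.0002539 A
Part 3:
  I_R1 = (V_0 - V_1)/R1 = (10 - 9.901)/390 = 0.0002539 A
  P_R1 = I_R1² × R1 = (0.0002539)² × 390 = 0.00002514 W
Part 4:
  Power in each resistor, P = (ΔV)²/R:
    P_R1 = (10 - 9.901)²/390 = 0.00002514 W
    P_R2 = (9.901 - 0)²/39000 = 0.002514 W
  P_total = P_R1 + P_R2 = 0.002539 W

Final answers:
1. V_1 = 9.901 V
2. I_R1 = 0.0002539 A
3. P_R1 = 2.514e-05 W
4. P_total = 0.002539 W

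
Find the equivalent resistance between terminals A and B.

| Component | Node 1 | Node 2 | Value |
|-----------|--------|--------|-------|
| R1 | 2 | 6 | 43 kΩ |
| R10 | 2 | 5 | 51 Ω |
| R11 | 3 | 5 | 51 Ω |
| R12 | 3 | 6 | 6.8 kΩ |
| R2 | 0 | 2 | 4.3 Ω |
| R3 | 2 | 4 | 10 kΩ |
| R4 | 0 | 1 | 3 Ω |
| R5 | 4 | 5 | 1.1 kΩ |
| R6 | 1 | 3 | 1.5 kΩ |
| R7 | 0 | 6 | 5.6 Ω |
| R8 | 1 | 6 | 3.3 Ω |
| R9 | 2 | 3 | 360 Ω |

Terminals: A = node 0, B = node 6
The network is not a plain series/parallel combination. Inject a 1 A test current into terminal A (node 0) and return it from terminal B (node 6); then R_eq = V_A / (1 A).
Nodal analysis, taking node 6 as the 0 V reference.
Current source I_test pushes 1 A into node 0 and draws it out of node 6.
KCL at each unknown node (sum of currents leaving = 0; resistances in Ω):
  Node 0: (V_0 - V_2)/4.3 + (V_0 - V_1)/3 + (V_0 - 0)/5.6 - 1 = 0
  Node 1: (V_1 - V_0)/3 + (V_1 - V_3)/1500 + (V_1 - 0)/3.3 = 0
  Node 2: (V_2 - V_0)/4.3 + (V_2 - 0)/43000 + (V_2 - V_4)/10000 + (V_2 - V_3)/360 + (V_2 - V_5)/51 = 0
  Node 3: (V_3 - V_1)/1500 + (V_3 - V_2)/360 + (V_3 - V_5)/51 + (V_3 - 0)/6800 = 0
  Node 4: (V_4 - V_2)/10000 + (V_4 - V_5)/1100 = 0
  Node 5: (V_5 - V_2)/51 + (V_5 - V_3)/51 + (V_5 - V_4)/1100 = 0
Collecting terms (coefficients in siemens):
  0.7445·V_0 - 0.3333·V_1 - 0.2326·V_2 = 1
  0.637·V_1 - 0.3333·V_0 - 0.0006667·V_3 = 0
  0.2551·V_2 - 0.2326·V_0 - 0.002778·V_3 - 0.0001·V_4 - 0.01961·V_5 = 0
  0.0232·V_3 - 0.0006667·V_1 - 0.002778·V_2 - 0.01961·V_5 = 0
  0.001009·V_4 - 0.0001·V_2 - 0.0009091·V_5 = 0
  0.04012·V_5 - 0.01961·V_2 - 0.01961·V_3 - 0.0009091·V_4 = 0
Solving these 6 simultaneous equations (Gaussian elimination) gives:
  V_0 = 2.962 V, V_1 = 1.553 V, V_2 = 2.956 V, V_3 = 2.854 V
  V_4 = 2.91 V, V_5 = 2.905 V
R_eq = V_0 / 1 A = 2.962 Ω

Final answer: 2.962 Ω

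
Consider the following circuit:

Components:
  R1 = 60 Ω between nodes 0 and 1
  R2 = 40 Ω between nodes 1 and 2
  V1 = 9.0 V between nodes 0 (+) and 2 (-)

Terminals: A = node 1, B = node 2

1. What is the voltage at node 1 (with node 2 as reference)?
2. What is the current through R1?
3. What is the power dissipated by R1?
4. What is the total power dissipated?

Nodal analysis, taking node 2 as the 0 V reference.
Source V1 fixes V_0 = 9 V.
KCL at each unknown node (sum of currents leaving = 0; resistances in Ω):
  Node 1: (V_1 - 9)/60 + (V_1 - 0)/40 = 0
Collecting terms: 0.04167 × V_1 = 0.15  =>  V_1 = 3.6 V
Part 1:
  Read off the nodal solution: V_1 = 3.6 V
Part 2:
  I_R1 = (V_0 - V_1)/R1 = (9 - 3.6)/60 = 0.09 A
  Magnitude: I_R1 = 0.09 A
Part 3:
  I_R1 = (V_0 - V_1)/R1 = (9 - 3.6)/60 = 0.09 A
  P_R1 = I_R1² × R1 = (0.09)² × 60 = 0.486 W
Part 4:
  Power in each resistor, P = (ΔV)²/R:
    P_R1 = (9 - 3.6)²/60 = 0.486 W
    P_R2 = (3.6 - 0)²/40 = 0.324 W
  P_total = P_R1 + P_R2 = 0.81 W

Final answers:
1. V_1 = 3.6 V
2. I_R1 = 0.09 A
3. P_R1 = 0.486 W
4. P_total = 0.81 W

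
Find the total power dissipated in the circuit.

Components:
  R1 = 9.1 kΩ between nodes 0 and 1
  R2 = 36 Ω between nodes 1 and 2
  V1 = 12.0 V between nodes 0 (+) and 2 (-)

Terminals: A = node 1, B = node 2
Nodal analysis, taking node 2 as the 0 V reference.
Source V1 fixes V_0 = 12 V.
KCL at each unknown node (sum of currents leaving = 0; resistances in Ω):
  Node 1: (V_1 - 12)/9100 + (V_1 - 0)/36 = 0
Collecting terms: 0.02789 × V_1 = 0.001319  =>  V_1 = 0.04729 V
Power in each resistor, P = (ΔV)²/R:
  P_R1 = (12 - 0.04729)²/9100 = 0.0157 W
  P_R2 = (0.04729 - 0)²/36 = 0.00006211 W
P_total = P_R1 + P_R2 = 0.01576 W

Final answer: 0.01576 W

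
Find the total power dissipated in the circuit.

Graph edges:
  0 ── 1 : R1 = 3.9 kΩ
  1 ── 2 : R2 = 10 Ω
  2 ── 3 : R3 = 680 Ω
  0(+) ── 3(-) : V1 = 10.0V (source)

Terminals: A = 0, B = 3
Nodal analysis, taking node 3 as the 0 V reference.
Source V1 fixes V_0 = 10 V.
KCL at each unknown node (sum of currents leaving = 0; resistances in Ω):
  Node 1: (V_1 - 10)/3900 + (V_1 - V_2)/10 = 0
  Node 2: (V_2 - V_1)/10 + (V_2 - 0)/680 = 0
Collecting terms (coefficients in siemens):
  0.1003·V_1 - 0.1·V_2 = 0.002564
  0.1015·V_2 - 0.1·V_1 = 0
Determinant D = (0.1003)(0.1015) - (-0.1)(-0.1) = 0.0001731
V_1 = [(0.002564)(0.1015) - (-0.1)(0)]/D = 1.503 V
V_2 = [(0.1003)(0) - (0.002564)(-0.1)]/D = 1.481 V
Power in each resistor, P = (ΔV)²/R:
  P_R1 = (10 - 1.503)²/3900 = 0.01851 W
  P_R2 = (1.503 - 1.481)²/10 = 0.00004747 W
  P_R3 = (1.481 - 0)²/680 = 0.003228 W
P_total = P_R1 + P_R2 + P_R3 = 0.02179 W

Final answer: 0.02179 W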